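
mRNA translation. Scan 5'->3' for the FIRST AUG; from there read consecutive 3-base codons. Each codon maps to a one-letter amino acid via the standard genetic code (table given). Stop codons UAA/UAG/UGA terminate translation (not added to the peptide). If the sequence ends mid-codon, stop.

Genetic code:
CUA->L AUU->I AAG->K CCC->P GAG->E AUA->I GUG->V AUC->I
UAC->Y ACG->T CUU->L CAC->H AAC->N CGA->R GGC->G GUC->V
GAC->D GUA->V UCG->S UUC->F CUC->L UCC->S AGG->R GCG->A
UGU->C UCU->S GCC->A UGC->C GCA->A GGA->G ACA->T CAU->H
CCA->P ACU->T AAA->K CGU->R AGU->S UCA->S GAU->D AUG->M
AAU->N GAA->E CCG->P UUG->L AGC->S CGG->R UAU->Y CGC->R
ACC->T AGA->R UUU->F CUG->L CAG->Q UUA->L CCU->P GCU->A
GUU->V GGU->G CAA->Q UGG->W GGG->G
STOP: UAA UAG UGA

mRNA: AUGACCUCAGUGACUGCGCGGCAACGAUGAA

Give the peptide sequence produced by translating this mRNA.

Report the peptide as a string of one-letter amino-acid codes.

start AUG at pos 0
pos 0: AUG -> M; peptide=M
pos 3: ACC -> T; peptide=MT
pos 6: UCA -> S; peptide=MTS
pos 9: GUG -> V; peptide=MTSV
pos 12: ACU -> T; peptide=MTSVT
pos 15: GCG -> A; peptide=MTSVTA
pos 18: CGG -> R; peptide=MTSVTAR
pos 21: CAA -> Q; peptide=MTSVTARQ
pos 24: CGA -> R; peptide=MTSVTARQR
pos 27: UGA -> STOP

Answer: MTSVTARQR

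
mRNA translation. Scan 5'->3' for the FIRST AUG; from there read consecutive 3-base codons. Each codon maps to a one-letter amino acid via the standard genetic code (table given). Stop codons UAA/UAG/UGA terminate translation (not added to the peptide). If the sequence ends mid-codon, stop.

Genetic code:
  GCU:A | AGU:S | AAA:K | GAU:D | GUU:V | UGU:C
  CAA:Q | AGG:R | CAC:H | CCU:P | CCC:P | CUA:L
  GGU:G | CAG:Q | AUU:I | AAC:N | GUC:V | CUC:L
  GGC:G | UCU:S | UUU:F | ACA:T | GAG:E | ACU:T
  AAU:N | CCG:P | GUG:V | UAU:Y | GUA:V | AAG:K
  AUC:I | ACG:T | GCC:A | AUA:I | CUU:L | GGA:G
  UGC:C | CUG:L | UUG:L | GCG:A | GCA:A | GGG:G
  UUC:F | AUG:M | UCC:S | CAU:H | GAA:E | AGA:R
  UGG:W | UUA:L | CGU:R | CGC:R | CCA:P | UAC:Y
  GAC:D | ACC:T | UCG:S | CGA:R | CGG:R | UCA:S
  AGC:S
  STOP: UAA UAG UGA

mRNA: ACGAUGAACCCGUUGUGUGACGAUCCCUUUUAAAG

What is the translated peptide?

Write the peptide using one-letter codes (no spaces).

Answer: MNPLCDDPF

Derivation:
start AUG at pos 3
pos 3: AUG -> M; peptide=M
pos 6: AAC -> N; peptide=MN
pos 9: CCG -> P; peptide=MNP
pos 12: UUG -> L; peptide=MNPL
pos 15: UGU -> C; peptide=MNPLC
pos 18: GAC -> D; peptide=MNPLCD
pos 21: GAU -> D; peptide=MNPLCDD
pos 24: CCC -> P; peptide=MNPLCDDP
pos 27: UUU -> F; peptide=MNPLCDDPF
pos 30: UAA -> STOP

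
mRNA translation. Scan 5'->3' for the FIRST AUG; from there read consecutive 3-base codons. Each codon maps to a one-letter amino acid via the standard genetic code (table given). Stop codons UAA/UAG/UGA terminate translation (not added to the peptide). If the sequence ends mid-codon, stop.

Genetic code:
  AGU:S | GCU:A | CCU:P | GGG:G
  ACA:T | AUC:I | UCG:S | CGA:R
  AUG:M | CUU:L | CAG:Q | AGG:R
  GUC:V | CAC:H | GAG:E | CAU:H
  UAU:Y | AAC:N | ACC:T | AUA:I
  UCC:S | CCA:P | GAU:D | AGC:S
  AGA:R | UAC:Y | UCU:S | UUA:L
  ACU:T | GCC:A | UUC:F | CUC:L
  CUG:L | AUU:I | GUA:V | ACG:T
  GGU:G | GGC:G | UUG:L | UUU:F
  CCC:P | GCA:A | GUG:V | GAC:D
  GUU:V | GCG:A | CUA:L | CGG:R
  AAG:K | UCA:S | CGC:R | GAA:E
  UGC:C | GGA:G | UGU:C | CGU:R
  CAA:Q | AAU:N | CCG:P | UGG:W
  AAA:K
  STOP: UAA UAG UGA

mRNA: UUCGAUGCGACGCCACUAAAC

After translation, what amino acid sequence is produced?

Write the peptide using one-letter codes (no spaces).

start AUG at pos 4
pos 4: AUG -> M; peptide=M
pos 7: CGA -> R; peptide=MR
pos 10: CGC -> R; peptide=MRR
pos 13: CAC -> H; peptide=MRRH
pos 16: UAA -> STOP

Answer: MRRH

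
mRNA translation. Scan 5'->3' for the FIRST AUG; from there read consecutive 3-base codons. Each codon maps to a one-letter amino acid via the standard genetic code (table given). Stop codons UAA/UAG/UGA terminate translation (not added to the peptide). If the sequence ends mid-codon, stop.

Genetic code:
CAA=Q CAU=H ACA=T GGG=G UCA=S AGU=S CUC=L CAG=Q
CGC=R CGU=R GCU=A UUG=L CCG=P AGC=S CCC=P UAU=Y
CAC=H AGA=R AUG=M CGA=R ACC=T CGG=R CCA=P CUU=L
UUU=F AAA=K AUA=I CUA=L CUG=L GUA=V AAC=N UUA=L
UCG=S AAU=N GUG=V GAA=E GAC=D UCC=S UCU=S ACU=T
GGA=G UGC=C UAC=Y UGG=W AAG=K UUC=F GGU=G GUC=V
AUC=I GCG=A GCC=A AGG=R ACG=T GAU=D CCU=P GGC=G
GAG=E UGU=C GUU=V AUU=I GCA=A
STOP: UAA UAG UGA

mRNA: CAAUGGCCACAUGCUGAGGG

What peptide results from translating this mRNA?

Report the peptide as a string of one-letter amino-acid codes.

Answer: MATC

Derivation:
start AUG at pos 2
pos 2: AUG -> M; peptide=M
pos 5: GCC -> A; peptide=MA
pos 8: ACA -> T; peptide=MAT
pos 11: UGC -> C; peptide=MATC
pos 14: UGA -> STOP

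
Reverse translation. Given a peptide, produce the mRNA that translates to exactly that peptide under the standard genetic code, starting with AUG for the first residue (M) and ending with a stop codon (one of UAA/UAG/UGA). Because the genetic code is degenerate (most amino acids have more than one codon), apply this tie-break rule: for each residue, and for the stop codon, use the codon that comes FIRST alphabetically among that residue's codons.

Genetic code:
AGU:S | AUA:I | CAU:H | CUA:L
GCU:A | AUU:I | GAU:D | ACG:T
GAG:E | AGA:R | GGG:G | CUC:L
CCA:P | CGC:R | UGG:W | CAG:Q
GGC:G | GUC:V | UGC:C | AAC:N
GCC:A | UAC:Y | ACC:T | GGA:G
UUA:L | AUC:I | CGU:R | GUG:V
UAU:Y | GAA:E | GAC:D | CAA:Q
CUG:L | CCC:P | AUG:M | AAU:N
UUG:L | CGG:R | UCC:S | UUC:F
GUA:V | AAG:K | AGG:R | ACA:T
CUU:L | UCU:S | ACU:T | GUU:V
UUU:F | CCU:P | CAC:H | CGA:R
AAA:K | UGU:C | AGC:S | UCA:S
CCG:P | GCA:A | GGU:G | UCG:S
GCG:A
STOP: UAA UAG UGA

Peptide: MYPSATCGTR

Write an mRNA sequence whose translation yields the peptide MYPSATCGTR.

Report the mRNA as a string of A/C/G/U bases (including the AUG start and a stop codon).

residue 1: M -> AUG (start codon)
residue 2: Y codons sorted = UAC,UAU -> pick first = UAC
residue 3: P codons sorted = CCA,CCC,CCG,CCU -> pick first = CCA
residue 4: S codons sorted = AGC,AGU,UCA,UCC,UCG,UCU -> pick first = AGC
residue 5: A codons sorted = GCA,GCC,GCG,GCU -> pick first = GCA
residue 6: T codons sorted = ACA,ACC,ACG,ACU -> pick first = ACA
residue 7: C codons sorted = UGC,UGU -> pick first = UGC
residue 8: G codons sorted = GGA,GGC,GGG,GGU -> pick first = GGA
residue 9: T codons sorted = ACA,ACC,ACG,ACU -> pick first = ACA
residue 10: R codons sorted = AGA,AGG,CGA,CGC,CGG,CGU -> pick first = AGA
terminator: stop codons sorted = UAA,UAG,UGA -> pick first = UAA

Answer: mRNA: AUGUACCCAAGCGCAACAUGCGGAACAAGAUAA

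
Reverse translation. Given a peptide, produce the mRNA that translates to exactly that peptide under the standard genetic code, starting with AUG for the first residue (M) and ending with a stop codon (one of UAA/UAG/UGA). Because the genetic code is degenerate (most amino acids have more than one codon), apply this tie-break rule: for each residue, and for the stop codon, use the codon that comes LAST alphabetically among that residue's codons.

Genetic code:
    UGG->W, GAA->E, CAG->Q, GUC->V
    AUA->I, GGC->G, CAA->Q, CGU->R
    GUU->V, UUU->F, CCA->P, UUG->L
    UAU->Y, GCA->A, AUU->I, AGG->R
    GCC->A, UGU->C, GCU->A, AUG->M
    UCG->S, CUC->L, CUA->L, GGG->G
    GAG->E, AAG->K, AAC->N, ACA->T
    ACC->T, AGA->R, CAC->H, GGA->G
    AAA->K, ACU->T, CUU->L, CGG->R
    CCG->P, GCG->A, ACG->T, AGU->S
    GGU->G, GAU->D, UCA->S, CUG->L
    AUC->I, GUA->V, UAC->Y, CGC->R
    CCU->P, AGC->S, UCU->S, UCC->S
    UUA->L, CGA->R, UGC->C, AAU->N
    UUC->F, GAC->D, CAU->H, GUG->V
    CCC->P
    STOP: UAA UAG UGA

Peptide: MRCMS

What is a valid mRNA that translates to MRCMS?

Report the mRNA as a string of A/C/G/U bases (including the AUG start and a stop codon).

Answer: mRNA: AUGCGUUGUAUGUCUUGA

Derivation:
residue 1: M -> AUG (start codon)
residue 2: R codons sorted = AGA,AGG,CGA,CGC,CGG,CGU -> pick last = CGU
residue 3: C codons sorted = UGC,UGU -> pick last = UGU
residue 4: M -> AUG (only codon)
residue 5: S codons sorted = AGC,AGU,UCA,UCC,UCG,UCU -> pick last = UCU
terminator: stop codons sorted = UAA,UAG,UGA -> pick last = UGA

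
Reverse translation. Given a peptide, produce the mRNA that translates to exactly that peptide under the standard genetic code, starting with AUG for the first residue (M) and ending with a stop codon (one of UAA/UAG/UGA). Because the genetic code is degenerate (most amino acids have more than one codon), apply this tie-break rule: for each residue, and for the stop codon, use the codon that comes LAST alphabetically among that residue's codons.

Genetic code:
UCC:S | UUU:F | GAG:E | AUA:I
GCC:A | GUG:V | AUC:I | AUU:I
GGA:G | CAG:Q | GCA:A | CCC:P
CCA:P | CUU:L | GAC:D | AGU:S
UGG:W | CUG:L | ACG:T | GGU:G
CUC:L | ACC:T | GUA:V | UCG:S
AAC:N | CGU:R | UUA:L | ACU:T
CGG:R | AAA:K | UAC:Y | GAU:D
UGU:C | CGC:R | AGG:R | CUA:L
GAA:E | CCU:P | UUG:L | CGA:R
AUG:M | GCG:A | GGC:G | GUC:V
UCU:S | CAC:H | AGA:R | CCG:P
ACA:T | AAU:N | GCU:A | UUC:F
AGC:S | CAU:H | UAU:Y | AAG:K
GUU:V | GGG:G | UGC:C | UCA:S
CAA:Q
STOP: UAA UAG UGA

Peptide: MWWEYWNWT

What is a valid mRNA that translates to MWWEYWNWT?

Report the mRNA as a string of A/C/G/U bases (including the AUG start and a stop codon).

Answer: mRNA: AUGUGGUGGGAGUAUUGGAAUUGGACUUGA

Derivation:
residue 1: M -> AUG (start codon)
residue 2: W -> UGG (only codon)
residue 3: W -> UGG (only codon)
residue 4: E codons sorted = GAA,GAG -> pick last = GAG
residue 5: Y codons sorted = UAC,UAU -> pick last = UAU
residue 6: W -> UGG (only codon)
residue 7: N codons sorted = AAC,AAU -> pick last = AAU
residue 8: W -> UGG (only codon)
residue 9: T codons sorted = ACA,ACC,ACG,ACU -> pick last = ACU
terminator: stop codons sorted = UAA,UAG,UGA -> pick last = UGA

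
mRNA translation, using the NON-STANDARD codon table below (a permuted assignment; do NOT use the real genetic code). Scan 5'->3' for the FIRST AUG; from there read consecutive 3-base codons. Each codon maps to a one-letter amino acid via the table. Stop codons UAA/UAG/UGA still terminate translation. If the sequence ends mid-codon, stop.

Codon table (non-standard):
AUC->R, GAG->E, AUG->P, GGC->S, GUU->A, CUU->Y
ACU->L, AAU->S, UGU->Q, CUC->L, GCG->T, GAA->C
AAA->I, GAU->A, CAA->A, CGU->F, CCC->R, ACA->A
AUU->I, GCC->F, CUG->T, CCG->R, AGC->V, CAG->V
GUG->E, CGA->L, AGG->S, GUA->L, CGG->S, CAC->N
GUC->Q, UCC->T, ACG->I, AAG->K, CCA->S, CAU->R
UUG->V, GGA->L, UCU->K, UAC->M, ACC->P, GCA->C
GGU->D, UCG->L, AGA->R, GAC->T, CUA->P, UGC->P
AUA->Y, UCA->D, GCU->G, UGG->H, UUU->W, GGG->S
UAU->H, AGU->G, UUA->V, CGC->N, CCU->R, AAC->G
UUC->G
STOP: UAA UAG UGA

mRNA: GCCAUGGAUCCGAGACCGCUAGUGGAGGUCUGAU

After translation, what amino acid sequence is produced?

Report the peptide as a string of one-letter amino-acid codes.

start AUG at pos 3
pos 3: AUG -> P; peptide=P
pos 6: GAU -> A; peptide=PA
pos 9: CCG -> R; peptide=PAR
pos 12: AGA -> R; peptide=PARR
pos 15: CCG -> R; peptide=PARRR
pos 18: CUA -> P; peptide=PARRRP
pos 21: GUG -> E; peptide=PARRRPE
pos 24: GAG -> E; peptide=PARRRPEE
pos 27: GUC -> Q; peptide=PARRRPEEQ
pos 30: UGA -> STOP

Answer: PARRRPEEQ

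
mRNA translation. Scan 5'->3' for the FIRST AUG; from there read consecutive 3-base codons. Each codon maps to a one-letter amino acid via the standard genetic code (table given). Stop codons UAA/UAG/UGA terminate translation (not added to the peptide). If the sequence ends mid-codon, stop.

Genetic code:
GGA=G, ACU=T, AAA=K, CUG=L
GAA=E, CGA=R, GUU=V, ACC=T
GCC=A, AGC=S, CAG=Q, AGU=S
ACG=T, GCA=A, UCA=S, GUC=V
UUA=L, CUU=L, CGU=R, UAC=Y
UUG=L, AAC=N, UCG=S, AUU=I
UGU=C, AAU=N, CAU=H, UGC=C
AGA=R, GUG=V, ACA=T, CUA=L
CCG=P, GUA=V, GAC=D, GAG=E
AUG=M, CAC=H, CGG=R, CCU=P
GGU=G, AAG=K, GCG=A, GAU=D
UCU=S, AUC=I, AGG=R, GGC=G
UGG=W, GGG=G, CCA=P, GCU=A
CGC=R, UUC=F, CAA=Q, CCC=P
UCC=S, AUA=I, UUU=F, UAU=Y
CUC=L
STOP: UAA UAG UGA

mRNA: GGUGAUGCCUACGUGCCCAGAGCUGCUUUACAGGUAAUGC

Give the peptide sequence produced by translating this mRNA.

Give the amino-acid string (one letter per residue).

Answer: MPTCPELLYR

Derivation:
start AUG at pos 4
pos 4: AUG -> M; peptide=M
pos 7: CCU -> P; peptide=MP
pos 10: ACG -> T; peptide=MPT
pos 13: UGC -> C; peptide=MPTC
pos 16: CCA -> P; peptide=MPTCP
pos 19: GAG -> E; peptide=MPTCPE
pos 22: CUG -> L; peptide=MPTCPEL
pos 25: CUU -> L; peptide=MPTCPELL
pos 28: UAC -> Y; peptide=MPTCPELLY
pos 31: AGG -> R; peptide=MPTCPELLYR
pos 34: UAA -> STOP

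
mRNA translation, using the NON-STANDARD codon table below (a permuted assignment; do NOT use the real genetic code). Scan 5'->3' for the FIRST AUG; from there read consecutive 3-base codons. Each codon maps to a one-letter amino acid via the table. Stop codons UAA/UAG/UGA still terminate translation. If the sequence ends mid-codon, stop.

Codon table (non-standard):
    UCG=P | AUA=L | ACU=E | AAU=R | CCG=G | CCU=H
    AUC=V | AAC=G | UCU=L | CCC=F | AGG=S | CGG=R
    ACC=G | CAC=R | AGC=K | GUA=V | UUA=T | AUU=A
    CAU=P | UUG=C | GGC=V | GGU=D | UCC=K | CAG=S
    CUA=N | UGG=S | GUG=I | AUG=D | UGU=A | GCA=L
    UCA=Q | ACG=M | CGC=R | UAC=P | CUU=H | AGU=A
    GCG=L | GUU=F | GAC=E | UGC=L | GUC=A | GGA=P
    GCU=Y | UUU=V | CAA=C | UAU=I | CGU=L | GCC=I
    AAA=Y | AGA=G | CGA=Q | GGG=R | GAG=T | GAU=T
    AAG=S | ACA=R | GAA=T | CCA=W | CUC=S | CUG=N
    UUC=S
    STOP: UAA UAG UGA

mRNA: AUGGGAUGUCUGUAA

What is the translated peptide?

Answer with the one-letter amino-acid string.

start AUG at pos 0
pos 0: AUG -> D; peptide=D
pos 3: GGA -> P; peptide=DP
pos 6: UGU -> A; peptide=DPA
pos 9: CUG -> N; peptide=DPAN
pos 12: UAA -> STOP

Answer: DPAN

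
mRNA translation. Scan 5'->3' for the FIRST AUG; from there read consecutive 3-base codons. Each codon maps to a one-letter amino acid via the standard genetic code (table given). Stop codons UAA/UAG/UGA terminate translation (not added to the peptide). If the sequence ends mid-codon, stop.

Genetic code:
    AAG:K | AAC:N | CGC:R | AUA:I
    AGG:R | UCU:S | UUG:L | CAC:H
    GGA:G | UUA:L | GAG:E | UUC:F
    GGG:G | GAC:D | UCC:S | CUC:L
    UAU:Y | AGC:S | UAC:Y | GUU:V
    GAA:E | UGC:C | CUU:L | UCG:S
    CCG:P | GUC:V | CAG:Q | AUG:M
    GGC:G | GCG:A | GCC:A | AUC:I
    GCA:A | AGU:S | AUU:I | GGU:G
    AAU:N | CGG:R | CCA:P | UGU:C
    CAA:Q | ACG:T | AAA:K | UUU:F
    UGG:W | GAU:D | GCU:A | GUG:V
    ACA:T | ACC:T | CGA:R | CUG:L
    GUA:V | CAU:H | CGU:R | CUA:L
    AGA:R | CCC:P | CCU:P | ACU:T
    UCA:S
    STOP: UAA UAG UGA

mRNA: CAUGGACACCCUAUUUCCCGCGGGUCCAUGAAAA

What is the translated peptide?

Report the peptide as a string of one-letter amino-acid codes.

Answer: MDTLFPAGP

Derivation:
start AUG at pos 1
pos 1: AUG -> M; peptide=M
pos 4: GAC -> D; peptide=MD
pos 7: ACC -> T; peptide=MDT
pos 10: CUA -> L; peptide=MDTL
pos 13: UUU -> F; peptide=MDTLF
pos 16: CCC -> P; peptide=MDTLFP
pos 19: GCG -> A; peptide=MDTLFPA
pos 22: GGU -> G; peptide=MDTLFPAG
pos 25: CCA -> P; peptide=MDTLFPAGP
pos 28: UGA -> STOP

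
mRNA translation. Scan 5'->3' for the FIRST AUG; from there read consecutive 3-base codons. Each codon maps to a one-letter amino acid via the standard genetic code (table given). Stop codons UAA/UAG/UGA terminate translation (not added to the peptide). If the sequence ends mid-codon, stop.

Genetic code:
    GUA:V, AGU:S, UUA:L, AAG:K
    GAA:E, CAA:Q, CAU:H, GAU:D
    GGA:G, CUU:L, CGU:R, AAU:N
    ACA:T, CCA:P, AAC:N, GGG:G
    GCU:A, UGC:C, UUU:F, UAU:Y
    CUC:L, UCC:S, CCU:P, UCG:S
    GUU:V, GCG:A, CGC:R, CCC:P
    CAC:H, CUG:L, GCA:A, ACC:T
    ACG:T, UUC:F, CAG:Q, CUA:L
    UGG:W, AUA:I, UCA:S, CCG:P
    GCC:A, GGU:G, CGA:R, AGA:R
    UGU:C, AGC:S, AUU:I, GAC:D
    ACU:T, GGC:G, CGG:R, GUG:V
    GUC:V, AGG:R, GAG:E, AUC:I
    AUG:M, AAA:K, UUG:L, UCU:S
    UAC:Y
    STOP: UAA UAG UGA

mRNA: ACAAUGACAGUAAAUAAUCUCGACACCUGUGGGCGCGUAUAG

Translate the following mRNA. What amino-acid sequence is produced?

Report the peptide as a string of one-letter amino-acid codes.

Answer: MTVNNLDTCGRV

Derivation:
start AUG at pos 3
pos 3: AUG -> M; peptide=M
pos 6: ACA -> T; peptide=MT
pos 9: GUA -> V; peptide=MTV
pos 12: AAU -> N; peptide=MTVN
pos 15: AAU -> N; peptide=MTVNN
pos 18: CUC -> L; peptide=MTVNNL
pos 21: GAC -> D; peptide=MTVNNLD
pos 24: ACC -> T; peptide=MTVNNLDT
pos 27: UGU -> C; peptide=MTVNNLDTC
pos 30: GGG -> G; peptide=MTVNNLDTCG
pos 33: CGC -> R; peptide=MTVNNLDTCGR
pos 36: GUA -> V; peptide=MTVNNLDTCGRV
pos 39: UAG -> STOP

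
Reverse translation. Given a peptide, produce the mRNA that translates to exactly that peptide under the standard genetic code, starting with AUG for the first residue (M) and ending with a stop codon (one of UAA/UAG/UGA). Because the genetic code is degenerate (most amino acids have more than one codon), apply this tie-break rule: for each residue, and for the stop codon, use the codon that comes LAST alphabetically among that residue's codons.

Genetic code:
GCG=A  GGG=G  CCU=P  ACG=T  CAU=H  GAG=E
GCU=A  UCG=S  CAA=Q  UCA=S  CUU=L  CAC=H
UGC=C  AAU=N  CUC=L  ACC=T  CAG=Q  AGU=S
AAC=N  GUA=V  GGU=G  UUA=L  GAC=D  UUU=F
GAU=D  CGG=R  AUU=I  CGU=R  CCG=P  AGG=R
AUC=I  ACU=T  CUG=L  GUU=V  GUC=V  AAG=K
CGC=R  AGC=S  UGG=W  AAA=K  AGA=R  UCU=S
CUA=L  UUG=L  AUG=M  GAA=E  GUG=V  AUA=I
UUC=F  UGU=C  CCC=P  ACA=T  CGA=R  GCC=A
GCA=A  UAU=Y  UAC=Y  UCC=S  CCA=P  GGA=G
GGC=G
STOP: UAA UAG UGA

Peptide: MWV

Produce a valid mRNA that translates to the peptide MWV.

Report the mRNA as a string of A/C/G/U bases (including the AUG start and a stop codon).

Answer: mRNA: AUGUGGGUUUGA

Derivation:
residue 1: M -> AUG (start codon)
residue 2: W -> UGG (only codon)
residue 3: V codons sorted = GUA,GUC,GUG,GUU -> pick last = GUU
terminator: stop codons sorted = UAA,UAG,UGA -> pick last = UGA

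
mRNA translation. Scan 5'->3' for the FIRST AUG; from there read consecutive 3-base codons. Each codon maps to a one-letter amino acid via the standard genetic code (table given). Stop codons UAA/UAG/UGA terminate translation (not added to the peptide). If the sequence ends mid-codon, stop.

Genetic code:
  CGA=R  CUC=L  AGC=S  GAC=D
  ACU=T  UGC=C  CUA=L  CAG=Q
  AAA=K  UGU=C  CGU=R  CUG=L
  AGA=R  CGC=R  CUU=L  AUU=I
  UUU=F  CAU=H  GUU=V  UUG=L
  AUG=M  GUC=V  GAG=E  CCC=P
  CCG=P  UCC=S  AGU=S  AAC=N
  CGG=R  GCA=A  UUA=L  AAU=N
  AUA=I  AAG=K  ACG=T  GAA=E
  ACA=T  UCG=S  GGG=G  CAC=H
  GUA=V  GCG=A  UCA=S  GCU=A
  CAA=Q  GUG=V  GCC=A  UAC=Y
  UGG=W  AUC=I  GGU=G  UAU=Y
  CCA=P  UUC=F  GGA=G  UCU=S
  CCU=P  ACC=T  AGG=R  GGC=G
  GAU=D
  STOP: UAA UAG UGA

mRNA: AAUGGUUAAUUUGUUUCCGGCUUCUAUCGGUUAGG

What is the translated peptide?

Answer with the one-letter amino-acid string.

start AUG at pos 1
pos 1: AUG -> M; peptide=M
pos 4: GUU -> V; peptide=MV
pos 7: AAU -> N; peptide=MVN
pos 10: UUG -> L; peptide=MVNL
pos 13: UUU -> F; peptide=MVNLF
pos 16: CCG -> P; peptide=MVNLFP
pos 19: GCU -> A; peptide=MVNLFPA
pos 22: UCU -> S; peptide=MVNLFPAS
pos 25: AUC -> I; peptide=MVNLFPASI
pos 28: GGU -> G; peptide=MVNLFPASIG
pos 31: UAG -> STOP

Answer: MVNLFPASIG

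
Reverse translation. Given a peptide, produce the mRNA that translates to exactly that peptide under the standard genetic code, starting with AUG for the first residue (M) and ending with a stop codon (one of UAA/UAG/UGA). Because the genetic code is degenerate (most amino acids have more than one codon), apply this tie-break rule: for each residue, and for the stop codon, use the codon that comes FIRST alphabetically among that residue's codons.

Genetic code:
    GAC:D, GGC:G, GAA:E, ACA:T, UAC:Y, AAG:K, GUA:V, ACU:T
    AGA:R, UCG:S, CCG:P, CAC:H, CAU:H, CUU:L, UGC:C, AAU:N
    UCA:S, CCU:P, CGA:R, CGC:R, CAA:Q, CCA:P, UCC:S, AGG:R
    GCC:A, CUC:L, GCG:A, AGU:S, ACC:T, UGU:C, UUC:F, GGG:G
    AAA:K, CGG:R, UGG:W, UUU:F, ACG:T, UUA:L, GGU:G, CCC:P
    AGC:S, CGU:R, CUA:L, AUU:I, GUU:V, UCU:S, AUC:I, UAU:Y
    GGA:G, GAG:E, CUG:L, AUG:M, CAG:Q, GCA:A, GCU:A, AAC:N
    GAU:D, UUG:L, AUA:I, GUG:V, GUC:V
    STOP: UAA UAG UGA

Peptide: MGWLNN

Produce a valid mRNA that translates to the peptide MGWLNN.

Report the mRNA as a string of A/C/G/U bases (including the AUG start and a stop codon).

residue 1: M -> AUG (start codon)
residue 2: G codons sorted = GGA,GGC,GGG,GGU -> pick first = GGA
residue 3: W -> UGG (only codon)
residue 4: L codons sorted = CUA,CUC,CUG,CUU,UUA,UUG -> pick first = CUA
residue 5: N codons sorted = AAC,AAU -> pick first = AAC
residue 6: N codons sorted = AAC,AAU -> pick first = AAC
terminator: stop codons sorted = UAA,UAG,UGA -> pick first = UAA

Answer: mRNA: AUGGGAUGGCUAAACAACUAA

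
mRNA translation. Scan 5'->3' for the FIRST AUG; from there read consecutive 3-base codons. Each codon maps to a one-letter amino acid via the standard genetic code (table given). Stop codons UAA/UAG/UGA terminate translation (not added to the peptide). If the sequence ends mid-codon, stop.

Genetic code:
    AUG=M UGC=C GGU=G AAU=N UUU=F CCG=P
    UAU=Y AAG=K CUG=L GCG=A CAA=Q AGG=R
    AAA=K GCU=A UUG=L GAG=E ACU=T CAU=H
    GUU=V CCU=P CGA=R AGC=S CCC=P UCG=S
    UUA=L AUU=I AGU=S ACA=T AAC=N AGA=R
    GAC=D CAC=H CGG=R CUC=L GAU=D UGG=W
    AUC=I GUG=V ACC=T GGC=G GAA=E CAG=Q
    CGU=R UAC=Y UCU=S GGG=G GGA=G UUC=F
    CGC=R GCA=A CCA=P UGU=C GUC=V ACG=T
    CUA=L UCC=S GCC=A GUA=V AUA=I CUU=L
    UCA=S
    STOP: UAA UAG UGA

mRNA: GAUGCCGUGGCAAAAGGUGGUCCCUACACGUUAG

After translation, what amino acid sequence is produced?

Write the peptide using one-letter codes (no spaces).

start AUG at pos 1
pos 1: AUG -> M; peptide=M
pos 4: CCG -> P; peptide=MP
pos 7: UGG -> W; peptide=MPW
pos 10: CAA -> Q; peptide=MPWQ
pos 13: AAG -> K; peptide=MPWQK
pos 16: GUG -> V; peptide=MPWQKV
pos 19: GUC -> V; peptide=MPWQKVV
pos 22: CCU -> P; peptide=MPWQKVVP
pos 25: ACA -> T; peptide=MPWQKVVPT
pos 28: CGU -> R; peptide=MPWQKVVPTR
pos 31: UAG -> STOP

Answer: MPWQKVVPTR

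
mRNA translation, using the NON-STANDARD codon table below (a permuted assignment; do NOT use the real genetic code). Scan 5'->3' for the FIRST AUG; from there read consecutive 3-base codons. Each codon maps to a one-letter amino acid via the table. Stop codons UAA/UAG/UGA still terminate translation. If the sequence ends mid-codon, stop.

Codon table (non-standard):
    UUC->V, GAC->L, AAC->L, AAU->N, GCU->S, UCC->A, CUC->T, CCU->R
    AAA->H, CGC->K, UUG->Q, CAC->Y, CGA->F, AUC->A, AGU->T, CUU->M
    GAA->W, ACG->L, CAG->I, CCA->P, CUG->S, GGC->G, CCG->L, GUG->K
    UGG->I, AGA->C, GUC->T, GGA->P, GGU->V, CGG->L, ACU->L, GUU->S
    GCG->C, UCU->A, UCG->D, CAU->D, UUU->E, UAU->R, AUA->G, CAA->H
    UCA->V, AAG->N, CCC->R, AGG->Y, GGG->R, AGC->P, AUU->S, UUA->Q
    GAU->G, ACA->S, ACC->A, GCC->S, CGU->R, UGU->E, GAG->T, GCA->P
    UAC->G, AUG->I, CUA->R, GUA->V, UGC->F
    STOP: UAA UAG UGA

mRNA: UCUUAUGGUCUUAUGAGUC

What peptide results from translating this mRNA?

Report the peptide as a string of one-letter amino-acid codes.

Answer: ITQ

Derivation:
start AUG at pos 4
pos 4: AUG -> I; peptide=I
pos 7: GUC -> T; peptide=IT
pos 10: UUA -> Q; peptide=ITQ
pos 13: UGA -> STOP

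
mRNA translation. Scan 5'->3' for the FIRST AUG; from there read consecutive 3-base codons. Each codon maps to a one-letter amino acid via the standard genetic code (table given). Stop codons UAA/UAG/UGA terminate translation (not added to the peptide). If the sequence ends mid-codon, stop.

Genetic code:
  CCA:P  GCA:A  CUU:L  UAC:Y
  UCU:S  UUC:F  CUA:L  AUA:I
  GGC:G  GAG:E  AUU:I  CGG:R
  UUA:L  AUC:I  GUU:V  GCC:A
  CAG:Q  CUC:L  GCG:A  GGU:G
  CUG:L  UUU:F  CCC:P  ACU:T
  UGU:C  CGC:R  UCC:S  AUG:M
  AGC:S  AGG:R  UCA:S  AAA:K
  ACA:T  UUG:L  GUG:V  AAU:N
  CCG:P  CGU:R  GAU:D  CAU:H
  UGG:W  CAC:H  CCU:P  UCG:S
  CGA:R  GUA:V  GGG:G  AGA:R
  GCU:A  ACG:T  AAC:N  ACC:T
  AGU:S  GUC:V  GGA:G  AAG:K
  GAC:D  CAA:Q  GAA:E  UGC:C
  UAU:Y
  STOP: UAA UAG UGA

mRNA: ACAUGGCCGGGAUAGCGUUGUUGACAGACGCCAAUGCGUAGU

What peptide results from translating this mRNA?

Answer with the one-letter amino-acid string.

Answer: MAGIALLTDANA

Derivation:
start AUG at pos 2
pos 2: AUG -> M; peptide=M
pos 5: GCC -> A; peptide=MA
pos 8: GGG -> G; peptide=MAG
pos 11: AUA -> I; peptide=MAGI
pos 14: GCG -> A; peptide=MAGIA
pos 17: UUG -> L; peptide=MAGIAL
pos 20: UUG -> L; peptide=MAGIALL
pos 23: ACA -> T; peptide=MAGIALLT
pos 26: GAC -> D; peptide=MAGIALLTD
pos 29: GCC -> A; peptide=MAGIALLTDA
pos 32: AAU -> N; peptide=MAGIALLTDAN
pos 35: GCG -> A; peptide=MAGIALLTDANA
pos 38: UAG -> STOP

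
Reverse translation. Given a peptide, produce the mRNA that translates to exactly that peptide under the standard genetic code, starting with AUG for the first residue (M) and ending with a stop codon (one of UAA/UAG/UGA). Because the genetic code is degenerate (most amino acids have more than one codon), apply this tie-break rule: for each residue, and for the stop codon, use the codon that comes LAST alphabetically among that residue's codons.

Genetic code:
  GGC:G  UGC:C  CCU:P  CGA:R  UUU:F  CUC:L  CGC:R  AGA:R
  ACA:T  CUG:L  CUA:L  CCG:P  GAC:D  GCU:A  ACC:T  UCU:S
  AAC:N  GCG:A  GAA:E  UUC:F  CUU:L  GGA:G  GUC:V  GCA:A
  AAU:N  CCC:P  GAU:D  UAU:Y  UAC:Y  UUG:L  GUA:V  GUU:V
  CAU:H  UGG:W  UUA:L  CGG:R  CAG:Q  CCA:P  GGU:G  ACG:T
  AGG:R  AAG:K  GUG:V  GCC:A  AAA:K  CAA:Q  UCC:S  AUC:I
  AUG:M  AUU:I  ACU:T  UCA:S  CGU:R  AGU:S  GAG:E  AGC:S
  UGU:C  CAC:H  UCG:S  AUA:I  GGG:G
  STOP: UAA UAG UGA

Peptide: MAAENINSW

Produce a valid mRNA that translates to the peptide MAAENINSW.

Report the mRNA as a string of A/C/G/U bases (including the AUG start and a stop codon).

residue 1: M -> AUG (start codon)
residue 2: A codons sorted = GCA,GCC,GCG,GCU -> pick last = GCU
residue 3: A codons sorted = GCA,GCC,GCG,GCU -> pick last = GCU
residue 4: E codons sorted = GAA,GAG -> pick last = GAG
residue 5: N codons sorted = AAC,AAU -> pick last = AAU
residue 6: I codons sorted = AUA,AUC,AUU -> pick last = AUU
residue 7: N codons sorted = AAC,AAU -> pick last = AAU
residue 8: S codons sorted = AGC,AGU,UCA,UCC,UCG,UCU -> pick last = UCU
residue 9: W -> UGG (only codon)
terminator: stop codons sorted = UAA,UAG,UGA -> pick last = UGA

Answer: mRNA: AUGGCUGCUGAGAAUAUUAAUUCUUGGUGA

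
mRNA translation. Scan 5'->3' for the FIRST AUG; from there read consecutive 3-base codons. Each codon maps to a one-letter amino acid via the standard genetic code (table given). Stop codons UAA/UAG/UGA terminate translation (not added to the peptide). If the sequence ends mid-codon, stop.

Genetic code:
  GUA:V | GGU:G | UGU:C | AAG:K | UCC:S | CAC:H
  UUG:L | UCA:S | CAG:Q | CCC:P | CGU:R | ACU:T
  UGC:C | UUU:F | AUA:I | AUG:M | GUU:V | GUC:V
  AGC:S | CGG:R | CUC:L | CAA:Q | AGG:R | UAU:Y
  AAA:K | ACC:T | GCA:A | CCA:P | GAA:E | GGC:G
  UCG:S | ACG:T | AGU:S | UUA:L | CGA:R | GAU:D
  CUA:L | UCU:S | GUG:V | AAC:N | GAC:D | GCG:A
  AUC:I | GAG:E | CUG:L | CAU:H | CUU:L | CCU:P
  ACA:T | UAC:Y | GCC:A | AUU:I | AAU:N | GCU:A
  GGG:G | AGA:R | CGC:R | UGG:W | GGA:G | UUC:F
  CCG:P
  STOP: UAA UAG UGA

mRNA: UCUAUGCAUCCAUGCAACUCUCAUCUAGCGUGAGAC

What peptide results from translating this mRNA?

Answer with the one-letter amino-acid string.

Answer: MHPCNSHLA

Derivation:
start AUG at pos 3
pos 3: AUG -> M; peptide=M
pos 6: CAU -> H; peptide=MH
pos 9: CCA -> P; peptide=MHP
pos 12: UGC -> C; peptide=MHPC
pos 15: AAC -> N; peptide=MHPCN
pos 18: UCU -> S; peptide=MHPCNS
pos 21: CAU -> H; peptide=MHPCNSH
pos 24: CUA -> L; peptide=MHPCNSHL
pos 27: GCG -> A; peptide=MHPCNSHLA
pos 30: UGA -> STOP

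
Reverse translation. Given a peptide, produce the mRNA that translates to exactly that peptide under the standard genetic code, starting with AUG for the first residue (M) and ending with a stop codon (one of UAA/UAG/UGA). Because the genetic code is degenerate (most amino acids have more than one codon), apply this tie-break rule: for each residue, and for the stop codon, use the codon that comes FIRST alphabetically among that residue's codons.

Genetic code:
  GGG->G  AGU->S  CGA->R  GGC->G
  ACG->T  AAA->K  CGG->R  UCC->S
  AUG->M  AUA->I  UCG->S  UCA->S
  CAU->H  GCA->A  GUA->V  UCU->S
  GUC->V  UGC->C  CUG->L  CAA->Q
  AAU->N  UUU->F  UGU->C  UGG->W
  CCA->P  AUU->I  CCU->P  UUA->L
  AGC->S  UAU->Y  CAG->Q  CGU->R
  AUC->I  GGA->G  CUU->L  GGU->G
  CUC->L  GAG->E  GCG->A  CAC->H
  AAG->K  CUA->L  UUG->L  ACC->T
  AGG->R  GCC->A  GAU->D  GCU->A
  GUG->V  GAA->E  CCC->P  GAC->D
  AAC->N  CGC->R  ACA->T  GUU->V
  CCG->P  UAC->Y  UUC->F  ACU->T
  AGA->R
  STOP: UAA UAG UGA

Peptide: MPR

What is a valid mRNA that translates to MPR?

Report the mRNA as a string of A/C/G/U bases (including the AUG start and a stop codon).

Answer: mRNA: AUGCCAAGAUAA

Derivation:
residue 1: M -> AUG (start codon)
residue 2: P codons sorted = CCA,CCC,CCG,CCU -> pick first = CCA
residue 3: R codons sorted = AGA,AGG,CGA,CGC,CGG,CGU -> pick first = AGA
terminator: stop codons sorted = UAA,UAG,UGA -> pick first = UAA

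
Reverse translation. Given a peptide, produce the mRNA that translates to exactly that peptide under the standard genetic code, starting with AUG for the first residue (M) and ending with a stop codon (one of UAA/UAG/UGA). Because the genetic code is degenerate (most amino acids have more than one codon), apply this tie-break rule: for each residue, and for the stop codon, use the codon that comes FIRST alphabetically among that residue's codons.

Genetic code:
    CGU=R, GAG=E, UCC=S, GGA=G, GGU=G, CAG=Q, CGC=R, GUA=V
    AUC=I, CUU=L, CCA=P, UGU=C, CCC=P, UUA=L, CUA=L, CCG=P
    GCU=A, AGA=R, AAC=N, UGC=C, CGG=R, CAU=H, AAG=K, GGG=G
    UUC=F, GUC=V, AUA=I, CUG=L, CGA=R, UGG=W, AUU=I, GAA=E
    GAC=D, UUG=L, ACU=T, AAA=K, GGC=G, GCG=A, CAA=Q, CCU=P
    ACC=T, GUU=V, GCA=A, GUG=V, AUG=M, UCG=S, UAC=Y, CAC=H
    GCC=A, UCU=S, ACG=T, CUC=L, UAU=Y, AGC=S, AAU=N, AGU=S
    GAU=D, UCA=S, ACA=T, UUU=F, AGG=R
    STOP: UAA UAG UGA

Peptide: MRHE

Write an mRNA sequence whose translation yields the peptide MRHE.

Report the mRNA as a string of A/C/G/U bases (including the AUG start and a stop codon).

residue 1: M -> AUG (start codon)
residue 2: R codons sorted = AGA,AGG,CGA,CGC,CGG,CGU -> pick first = AGA
residue 3: H codons sorted = CAC,CAU -> pick first = CAC
residue 4: E codons sorted = GAA,GAG -> pick first = GAA
terminator: stop codons sorted = UAA,UAG,UGA -> pick first = UAA

Answer: mRNA: AUGAGACACGAAUAA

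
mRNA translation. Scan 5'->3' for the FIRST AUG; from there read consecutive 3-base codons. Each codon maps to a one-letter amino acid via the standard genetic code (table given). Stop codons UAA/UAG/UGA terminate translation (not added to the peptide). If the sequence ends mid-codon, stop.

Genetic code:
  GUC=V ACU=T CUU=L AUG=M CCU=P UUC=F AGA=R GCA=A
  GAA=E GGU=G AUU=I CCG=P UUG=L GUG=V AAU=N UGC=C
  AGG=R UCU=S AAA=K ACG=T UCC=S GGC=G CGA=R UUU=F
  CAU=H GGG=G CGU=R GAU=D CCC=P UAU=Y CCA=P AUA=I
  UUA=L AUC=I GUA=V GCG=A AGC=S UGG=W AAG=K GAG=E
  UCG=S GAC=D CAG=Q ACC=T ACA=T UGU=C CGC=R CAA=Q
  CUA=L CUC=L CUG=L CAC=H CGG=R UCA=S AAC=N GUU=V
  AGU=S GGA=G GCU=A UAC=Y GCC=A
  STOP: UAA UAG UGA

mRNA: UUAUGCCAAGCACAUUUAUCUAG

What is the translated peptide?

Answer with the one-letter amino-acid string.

Answer: MPSTFI

Derivation:
start AUG at pos 2
pos 2: AUG -> M; peptide=M
pos 5: CCA -> P; peptide=MP
pos 8: AGC -> S; peptide=MPS
pos 11: ACA -> T; peptide=MPST
pos 14: UUU -> F; peptide=MPSTF
pos 17: AUC -> I; peptide=MPSTFI
pos 20: UAG -> STOP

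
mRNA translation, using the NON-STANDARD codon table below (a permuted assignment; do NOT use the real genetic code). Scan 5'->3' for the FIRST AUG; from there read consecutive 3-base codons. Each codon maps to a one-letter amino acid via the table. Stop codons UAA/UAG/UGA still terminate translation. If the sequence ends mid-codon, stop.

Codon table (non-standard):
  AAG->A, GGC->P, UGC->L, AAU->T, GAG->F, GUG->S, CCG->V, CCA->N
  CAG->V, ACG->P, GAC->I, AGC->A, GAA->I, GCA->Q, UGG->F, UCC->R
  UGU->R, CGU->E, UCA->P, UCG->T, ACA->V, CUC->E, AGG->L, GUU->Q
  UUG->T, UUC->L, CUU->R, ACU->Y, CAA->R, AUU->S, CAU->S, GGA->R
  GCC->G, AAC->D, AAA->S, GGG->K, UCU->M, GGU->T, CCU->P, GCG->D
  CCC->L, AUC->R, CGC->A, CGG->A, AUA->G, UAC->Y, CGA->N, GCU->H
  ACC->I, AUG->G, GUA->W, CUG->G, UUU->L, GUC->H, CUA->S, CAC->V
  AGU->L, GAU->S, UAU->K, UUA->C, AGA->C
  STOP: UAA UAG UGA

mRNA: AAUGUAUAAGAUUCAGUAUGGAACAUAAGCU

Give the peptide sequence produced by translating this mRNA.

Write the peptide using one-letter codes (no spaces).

Answer: GKASVKRV

Derivation:
start AUG at pos 1
pos 1: AUG -> G; peptide=G
pos 4: UAU -> K; peptide=GK
pos 7: AAG -> A; peptide=GKA
pos 10: AUU -> S; peptide=GKAS
pos 13: CAG -> V; peptide=GKASV
pos 16: UAU -> K; peptide=GKASVK
pos 19: GGA -> R; peptide=GKASVKR
pos 22: ACA -> V; peptide=GKASVKRV
pos 25: UAA -> STOP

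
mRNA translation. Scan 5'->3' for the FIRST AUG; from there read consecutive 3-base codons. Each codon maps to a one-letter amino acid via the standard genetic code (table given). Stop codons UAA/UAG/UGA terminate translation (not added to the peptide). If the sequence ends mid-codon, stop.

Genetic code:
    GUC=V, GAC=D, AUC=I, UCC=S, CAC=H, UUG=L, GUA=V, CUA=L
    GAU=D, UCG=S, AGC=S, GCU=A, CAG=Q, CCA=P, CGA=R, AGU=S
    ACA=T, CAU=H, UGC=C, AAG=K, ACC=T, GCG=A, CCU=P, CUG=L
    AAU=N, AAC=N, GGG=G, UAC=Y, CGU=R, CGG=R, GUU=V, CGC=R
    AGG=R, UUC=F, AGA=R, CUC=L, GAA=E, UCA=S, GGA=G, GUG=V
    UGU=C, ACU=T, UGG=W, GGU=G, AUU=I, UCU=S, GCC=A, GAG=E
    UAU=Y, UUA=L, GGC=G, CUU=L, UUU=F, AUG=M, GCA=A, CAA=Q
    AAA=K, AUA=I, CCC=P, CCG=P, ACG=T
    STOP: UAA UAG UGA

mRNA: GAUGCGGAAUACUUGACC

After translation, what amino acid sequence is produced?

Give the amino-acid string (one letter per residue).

Answer: MRNT

Derivation:
start AUG at pos 1
pos 1: AUG -> M; peptide=M
pos 4: CGG -> R; peptide=MR
pos 7: AAU -> N; peptide=MRN
pos 10: ACU -> T; peptide=MRNT
pos 13: UGA -> STOP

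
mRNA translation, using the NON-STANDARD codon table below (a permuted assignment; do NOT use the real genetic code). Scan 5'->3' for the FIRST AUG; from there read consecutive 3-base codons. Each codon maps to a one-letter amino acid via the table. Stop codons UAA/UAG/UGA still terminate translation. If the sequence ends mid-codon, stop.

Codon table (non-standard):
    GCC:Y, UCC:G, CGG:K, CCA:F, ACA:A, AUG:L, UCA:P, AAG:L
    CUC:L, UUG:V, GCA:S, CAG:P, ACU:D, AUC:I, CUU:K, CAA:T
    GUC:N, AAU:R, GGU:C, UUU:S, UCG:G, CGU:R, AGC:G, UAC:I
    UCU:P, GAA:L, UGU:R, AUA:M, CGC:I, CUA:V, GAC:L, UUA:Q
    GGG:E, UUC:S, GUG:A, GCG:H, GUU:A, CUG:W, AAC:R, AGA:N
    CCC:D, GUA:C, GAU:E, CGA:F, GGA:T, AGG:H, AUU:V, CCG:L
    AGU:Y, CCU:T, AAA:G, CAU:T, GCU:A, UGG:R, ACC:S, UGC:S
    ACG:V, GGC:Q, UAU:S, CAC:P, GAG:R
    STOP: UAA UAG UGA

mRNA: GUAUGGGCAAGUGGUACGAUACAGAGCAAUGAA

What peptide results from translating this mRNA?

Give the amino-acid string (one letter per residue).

Answer: LQLRIEART

Derivation:
start AUG at pos 2
pos 2: AUG -> L; peptide=L
pos 5: GGC -> Q; peptide=LQ
pos 8: AAG -> L; peptide=LQL
pos 11: UGG -> R; peptide=LQLR
pos 14: UAC -> I; peptide=LQLRI
pos 17: GAU -> E; peptide=LQLRIE
pos 20: ACA -> A; peptide=LQLRIEA
pos 23: GAG -> R; peptide=LQLRIEAR
pos 26: CAA -> T; peptide=LQLRIEART
pos 29: UGA -> STOP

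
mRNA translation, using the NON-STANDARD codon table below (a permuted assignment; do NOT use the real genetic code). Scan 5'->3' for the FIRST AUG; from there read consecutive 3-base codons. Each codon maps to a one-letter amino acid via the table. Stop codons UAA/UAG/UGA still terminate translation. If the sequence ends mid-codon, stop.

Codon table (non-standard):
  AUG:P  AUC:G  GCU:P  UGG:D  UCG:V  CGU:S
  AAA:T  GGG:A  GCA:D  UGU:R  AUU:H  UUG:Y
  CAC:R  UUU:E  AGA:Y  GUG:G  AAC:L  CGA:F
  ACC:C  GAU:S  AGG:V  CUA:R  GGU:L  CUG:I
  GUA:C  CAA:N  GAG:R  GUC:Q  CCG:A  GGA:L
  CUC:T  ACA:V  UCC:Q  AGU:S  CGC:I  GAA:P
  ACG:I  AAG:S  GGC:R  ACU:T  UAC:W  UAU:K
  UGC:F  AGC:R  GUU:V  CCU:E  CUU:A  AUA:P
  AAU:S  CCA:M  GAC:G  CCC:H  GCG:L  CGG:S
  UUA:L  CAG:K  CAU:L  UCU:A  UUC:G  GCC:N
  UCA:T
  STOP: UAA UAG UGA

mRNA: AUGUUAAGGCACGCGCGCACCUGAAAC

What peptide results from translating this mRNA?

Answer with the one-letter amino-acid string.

Answer: PLVRLIC

Derivation:
start AUG at pos 0
pos 0: AUG -> P; peptide=P
pos 3: UUA -> L; peptide=PL
pos 6: AGG -> V; peptide=PLV
pos 9: CAC -> R; peptide=PLVR
pos 12: GCG -> L; peptide=PLVRL
pos 15: CGC -> I; peptide=PLVRLI
pos 18: ACC -> C; peptide=PLVRLIC
pos 21: UGA -> STOP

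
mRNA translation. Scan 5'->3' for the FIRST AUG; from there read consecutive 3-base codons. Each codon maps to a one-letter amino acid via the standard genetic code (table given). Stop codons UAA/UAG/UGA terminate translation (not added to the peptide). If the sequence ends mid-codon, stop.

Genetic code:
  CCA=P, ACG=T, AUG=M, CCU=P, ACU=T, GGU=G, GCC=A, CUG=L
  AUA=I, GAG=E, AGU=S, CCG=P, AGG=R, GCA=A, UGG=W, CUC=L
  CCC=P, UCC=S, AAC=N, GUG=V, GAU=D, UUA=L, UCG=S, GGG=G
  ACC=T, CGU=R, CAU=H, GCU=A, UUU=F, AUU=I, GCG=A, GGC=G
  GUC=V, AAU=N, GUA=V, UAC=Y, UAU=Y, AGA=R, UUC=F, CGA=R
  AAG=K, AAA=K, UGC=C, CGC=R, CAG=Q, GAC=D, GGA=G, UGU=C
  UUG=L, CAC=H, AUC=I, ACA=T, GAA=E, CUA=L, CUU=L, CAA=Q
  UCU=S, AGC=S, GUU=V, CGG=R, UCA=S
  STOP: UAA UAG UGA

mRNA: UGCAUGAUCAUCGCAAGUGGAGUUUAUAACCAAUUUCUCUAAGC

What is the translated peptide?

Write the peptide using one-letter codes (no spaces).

Answer: MIIASGVYNQFL

Derivation:
start AUG at pos 3
pos 3: AUG -> M; peptide=M
pos 6: AUC -> I; peptide=MI
pos 9: AUC -> I; peptide=MII
pos 12: GCA -> A; peptide=MIIA
pos 15: AGU -> S; peptide=MIIAS
pos 18: GGA -> G; peptide=MIIASG
pos 21: GUU -> V; peptide=MIIASGV
pos 24: UAU -> Y; peptide=MIIASGVY
pos 27: AAC -> N; peptide=MIIASGVYN
pos 30: CAA -> Q; peptide=MIIASGVYNQ
pos 33: UUU -> F; peptide=MIIASGVYNQF
pos 36: CUC -> L; peptide=MIIASGVYNQFL
pos 39: UAA -> STOP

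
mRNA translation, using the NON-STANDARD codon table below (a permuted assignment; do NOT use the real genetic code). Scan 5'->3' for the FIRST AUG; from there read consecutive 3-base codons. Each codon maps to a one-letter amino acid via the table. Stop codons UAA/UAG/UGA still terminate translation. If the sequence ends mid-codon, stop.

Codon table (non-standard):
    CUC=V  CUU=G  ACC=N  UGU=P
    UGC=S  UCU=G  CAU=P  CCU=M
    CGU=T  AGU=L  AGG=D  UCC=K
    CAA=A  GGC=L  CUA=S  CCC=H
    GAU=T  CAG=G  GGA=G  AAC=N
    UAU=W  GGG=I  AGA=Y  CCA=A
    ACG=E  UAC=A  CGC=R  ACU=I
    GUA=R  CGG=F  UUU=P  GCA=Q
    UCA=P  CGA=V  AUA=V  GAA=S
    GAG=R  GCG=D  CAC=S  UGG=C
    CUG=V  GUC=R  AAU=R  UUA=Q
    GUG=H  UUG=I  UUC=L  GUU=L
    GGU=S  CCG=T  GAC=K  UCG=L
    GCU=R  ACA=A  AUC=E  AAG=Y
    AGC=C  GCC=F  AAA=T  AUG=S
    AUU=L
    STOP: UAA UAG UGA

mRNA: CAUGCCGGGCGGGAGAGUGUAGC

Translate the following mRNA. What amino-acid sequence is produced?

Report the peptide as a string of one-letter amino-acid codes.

Answer: STLIYH

Derivation:
start AUG at pos 1
pos 1: AUG -> S; peptide=S
pos 4: CCG -> T; peptide=ST
pos 7: GGC -> L; peptide=STL
pos 10: GGG -> I; peptide=STLI
pos 13: AGA -> Y; peptide=STLIY
pos 16: GUG -> H; peptide=STLIYH
pos 19: UAG -> STOP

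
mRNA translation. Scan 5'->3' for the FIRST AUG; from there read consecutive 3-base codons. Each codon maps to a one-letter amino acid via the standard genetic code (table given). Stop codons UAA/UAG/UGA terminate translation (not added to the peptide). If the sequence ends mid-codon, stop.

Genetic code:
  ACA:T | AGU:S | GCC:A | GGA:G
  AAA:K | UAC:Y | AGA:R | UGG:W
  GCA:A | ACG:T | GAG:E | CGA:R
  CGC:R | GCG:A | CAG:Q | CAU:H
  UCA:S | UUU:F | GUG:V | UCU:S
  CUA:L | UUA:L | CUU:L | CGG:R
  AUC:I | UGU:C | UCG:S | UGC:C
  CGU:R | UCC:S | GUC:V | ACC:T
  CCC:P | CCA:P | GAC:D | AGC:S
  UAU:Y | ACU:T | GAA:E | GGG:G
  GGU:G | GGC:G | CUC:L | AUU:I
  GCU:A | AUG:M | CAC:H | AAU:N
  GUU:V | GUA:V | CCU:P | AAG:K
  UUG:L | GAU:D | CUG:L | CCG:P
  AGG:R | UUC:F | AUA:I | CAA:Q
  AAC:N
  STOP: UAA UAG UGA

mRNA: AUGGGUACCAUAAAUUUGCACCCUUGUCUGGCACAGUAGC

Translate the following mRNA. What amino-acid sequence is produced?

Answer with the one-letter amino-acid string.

start AUG at pos 0
pos 0: AUG -> M; peptide=M
pos 3: GGU -> G; peptide=MG
pos 6: ACC -> T; peptide=MGT
pos 9: AUA -> I; peptide=MGTI
pos 12: AAU -> N; peptide=MGTIN
pos 15: UUG -> L; peptide=MGTINL
pos 18: CAC -> H; peptide=MGTINLH
pos 21: CCU -> P; peptide=MGTINLHP
pos 24: UGU -> C; peptide=MGTINLHPC
pos 27: CUG -> L; peptide=MGTINLHPCL
pos 30: GCA -> A; peptide=MGTINLHPCLA
pos 33: CAG -> Q; peptide=MGTINLHPCLAQ
pos 36: UAG -> STOP

Answer: MGTINLHPCLAQ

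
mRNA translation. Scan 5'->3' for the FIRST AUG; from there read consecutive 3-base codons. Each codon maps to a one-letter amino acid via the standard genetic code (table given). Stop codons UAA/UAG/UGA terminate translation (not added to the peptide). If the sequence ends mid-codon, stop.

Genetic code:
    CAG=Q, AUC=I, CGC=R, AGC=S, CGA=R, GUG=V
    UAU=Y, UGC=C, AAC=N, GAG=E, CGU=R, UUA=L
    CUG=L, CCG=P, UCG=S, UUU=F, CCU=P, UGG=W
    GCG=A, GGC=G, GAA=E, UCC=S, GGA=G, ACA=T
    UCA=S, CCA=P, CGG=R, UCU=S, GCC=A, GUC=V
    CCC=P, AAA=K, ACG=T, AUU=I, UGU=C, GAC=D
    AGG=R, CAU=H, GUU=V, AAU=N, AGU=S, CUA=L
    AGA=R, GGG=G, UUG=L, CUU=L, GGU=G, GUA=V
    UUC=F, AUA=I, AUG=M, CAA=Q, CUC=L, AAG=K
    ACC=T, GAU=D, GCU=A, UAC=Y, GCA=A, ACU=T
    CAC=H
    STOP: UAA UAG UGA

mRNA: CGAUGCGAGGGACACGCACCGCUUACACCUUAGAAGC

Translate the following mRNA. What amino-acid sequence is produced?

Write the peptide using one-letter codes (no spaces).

start AUG at pos 2
pos 2: AUG -> M; peptide=M
pos 5: CGA -> R; peptide=MR
pos 8: GGG -> G; peptide=MRG
pos 11: ACA -> T; peptide=MRGT
pos 14: CGC -> R; peptide=MRGTR
pos 17: ACC -> T; peptide=MRGTRT
pos 20: GCU -> A; peptide=MRGTRTA
pos 23: UAC -> Y; peptide=MRGTRTAY
pos 26: ACC -> T; peptide=MRGTRTAYT
pos 29: UUA -> L; peptide=MRGTRTAYTL
pos 32: GAA -> E; peptide=MRGTRTAYTLE
pos 35: only 2 nt remain (<3), stop (end of mRNA)

Answer: MRGTRTAYTLE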